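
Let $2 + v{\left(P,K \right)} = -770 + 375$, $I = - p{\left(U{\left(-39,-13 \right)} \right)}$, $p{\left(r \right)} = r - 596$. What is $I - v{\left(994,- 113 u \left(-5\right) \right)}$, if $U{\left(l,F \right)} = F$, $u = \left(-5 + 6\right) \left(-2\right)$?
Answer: $1006$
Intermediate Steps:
$u = -2$ ($u = 1 \left(-2\right) = -2$)
$p{\left(r \right)} = -596 + r$
$I = 609$ ($I = - (-596 - 13) = \left(-1\right) \left(-609\right) = 609$)
$v{\left(P,K \right)} = -397$ ($v{\left(P,K \right)} = -2 + \left(-770 + 375\right) = -2 - 395 = -397$)
$I - v{\left(994,- 113 u \left(-5\right) \right)} = 609 - -397 = 609 + 397 = 1006$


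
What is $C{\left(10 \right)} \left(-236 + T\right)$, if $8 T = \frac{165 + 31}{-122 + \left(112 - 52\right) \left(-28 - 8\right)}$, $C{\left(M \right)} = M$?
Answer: $- \frac{769395}{326} \approx -2360.1$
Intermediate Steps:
$T = - \frac{7}{652}$ ($T = \frac{\left(165 + 31\right) \frac{1}{-122 + \left(112 - 52\right) \left(-28 - 8\right)}}{8} = \frac{196 \frac{1}{-122 + 60 \left(-36\right)}}{8} = \frac{196 \frac{1}{-122 - 2160}}{8} = \frac{196 \frac{1}{-2282}}{8} = \frac{196 \left(- \frac{1}{2282}\right)}{8} = \frac{1}{8} \left(- \frac{14}{163}\right) = - \frac{7}{652} \approx -0.010736$)
$C{\left(10 \right)} \left(-236 + T\right) = 10 \left(-236 - \frac{7}{652}\right) = 10 \left(- \frac{153879}{652}\right) = - \frac{769395}{326}$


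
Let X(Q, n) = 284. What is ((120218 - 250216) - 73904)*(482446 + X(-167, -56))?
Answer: -98429612460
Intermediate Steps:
((120218 - 250216) - 73904)*(482446 + X(-167, -56)) = ((120218 - 250216) - 73904)*(482446 + 284) = (-129998 - 73904)*482730 = -203902*482730 = -98429612460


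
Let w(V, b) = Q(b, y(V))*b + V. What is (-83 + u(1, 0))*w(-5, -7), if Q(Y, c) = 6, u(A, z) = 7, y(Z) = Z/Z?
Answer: 3572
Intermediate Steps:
y(Z) = 1
w(V, b) = V + 6*b (w(V, b) = 6*b + V = V + 6*b)
(-83 + u(1, 0))*w(-5, -7) = (-83 + 7)*(-5 + 6*(-7)) = -76*(-5 - 42) = -76*(-47) = 3572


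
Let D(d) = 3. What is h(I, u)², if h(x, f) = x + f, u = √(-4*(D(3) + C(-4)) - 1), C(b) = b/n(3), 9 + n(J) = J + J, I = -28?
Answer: (84 - I*√165)²/9 ≈ 765.67 - 239.78*I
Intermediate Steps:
n(J) = -9 + 2*J (n(J) = -9 + (J + J) = -9 + 2*J)
C(b) = -b/3 (C(b) = b/(-9 + 2*3) = b/(-9 + 6) = b/(-3) = b*(-⅓) = -b/3)
u = I*√165/3 (u = √(-4*(3 - ⅓*(-4)) - 1) = √(-4*(3 + 4/3) - 1) = √(-4*13/3 - 1) = √(-52/3 - 1) = √(-55/3) = I*√165/3 ≈ 4.2817*I)
h(x, f) = f + x
h(I, u)² = (I*√165/3 - 28)² = (-28 + I*√165/3)²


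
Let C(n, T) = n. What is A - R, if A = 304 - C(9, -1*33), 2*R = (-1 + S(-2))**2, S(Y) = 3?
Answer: 293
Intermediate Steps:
R = 2 (R = (-1 + 3)**2/2 = (1/2)*2**2 = (1/2)*4 = 2)
A = 295 (A = 304 - 1*9 = 304 - 9 = 295)
A - R = 295 - 1*2 = 295 - 2 = 293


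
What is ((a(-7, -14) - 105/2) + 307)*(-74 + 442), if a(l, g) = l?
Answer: 91080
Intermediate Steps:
((a(-7, -14) - 105/2) + 307)*(-74 + 442) = ((-7 - 105/2) + 307)*(-74 + 442) = ((-7 - 105*1/2) + 307)*368 = ((-7 - 105/2) + 307)*368 = (-119/2 + 307)*368 = (495/2)*368 = 91080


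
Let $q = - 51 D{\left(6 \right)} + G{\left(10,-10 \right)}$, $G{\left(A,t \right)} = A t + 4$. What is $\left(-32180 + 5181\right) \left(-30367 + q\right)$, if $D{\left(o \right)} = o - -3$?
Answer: $834863078$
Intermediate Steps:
$D{\left(o \right)} = 3 + o$ ($D{\left(o \right)} = o + 3 = 3 + o$)
$G{\left(A,t \right)} = 4 + A t$
$q = -555$ ($q = - 51 \left(3 + 6\right) + \left(4 + 10 \left(-10\right)\right) = \left(-51\right) 9 + \left(4 - 100\right) = -459 - 96 = -555$)
$\left(-32180 + 5181\right) \left(-30367 + q\right) = \left(-32180 + 5181\right) \left(-30367 - 555\right) = \left(-26999\right) \left(-30922\right) = 834863078$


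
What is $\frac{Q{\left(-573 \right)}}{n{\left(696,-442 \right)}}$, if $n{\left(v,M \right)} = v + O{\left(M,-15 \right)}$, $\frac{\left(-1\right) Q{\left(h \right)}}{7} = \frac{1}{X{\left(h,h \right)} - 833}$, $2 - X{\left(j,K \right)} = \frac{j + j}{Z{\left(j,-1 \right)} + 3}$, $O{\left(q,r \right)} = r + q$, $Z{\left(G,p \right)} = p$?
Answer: $\frac{7}{61662} \approx 0.00011352$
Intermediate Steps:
$O{\left(q,r \right)} = q + r$
$X{\left(j,K \right)} = 2 - j$ ($X{\left(j,K \right)} = 2 - \frac{j + j}{-1 + 3} = 2 - \frac{2 j}{2} = 2 - 2 j \frac{1}{2} = 2 - j$)
$Q{\left(h \right)} = - \frac{7}{-831 - h}$ ($Q{\left(h \right)} = - \frac{7}{\left(2 - h\right) - 833} = - \frac{7}{-831 - h}$)
$n{\left(v,M \right)} = -15 + M + v$ ($n{\left(v,M \right)} = v + \left(M - 15\right) = v + \left(-15 + M\right) = -15 + M + v$)
$\frac{Q{\left(-573 \right)}}{n{\left(696,-442 \right)}} = \frac{7 \frac{1}{831 - 573}}{-15 - 442 + 696} = \frac{7 \cdot \frac{1}{258}}{239} = 7 \cdot \frac{1}{258} \cdot \frac{1}{239} = \frac{7}{258} \cdot \frac{1}{239} = \frac{7}{61662}$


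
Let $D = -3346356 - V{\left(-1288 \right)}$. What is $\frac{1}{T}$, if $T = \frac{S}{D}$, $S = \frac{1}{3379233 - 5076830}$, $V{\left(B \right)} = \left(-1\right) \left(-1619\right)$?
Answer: $5683512316075$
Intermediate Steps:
$V{\left(B \right)} = 1619$
$S = - \frac{1}{1697597}$ ($S = \frac{1}{-1697597} = - \frac{1}{1697597} \approx -5.8907 \cdot 10^{-7}$)
$D = -3347975$ ($D = -3346356 - 1619 = -3347975$)
$T = \frac{1}{5683512316075}$ ($T = - \frac{1}{1697597 \left(-3347975\right)} = \left(- \frac{1}{1697597}\right) \left(- \frac{1}{3347975}\right) = \frac{1}{5683512316075} \approx 1.7595 \cdot 10^{-13}$)
$\frac{1}{T} = \frac{1}{\frac{1}{5683512316075}} = 5683512316075$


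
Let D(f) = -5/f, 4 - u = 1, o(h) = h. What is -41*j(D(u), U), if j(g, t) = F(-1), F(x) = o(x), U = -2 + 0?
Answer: 41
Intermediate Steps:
u = 3 (u = 4 - 1*1 = 4 - 1 = 3)
U = -2
F(x) = x
j(g, t) = -1
-41*j(D(u), U) = -41*(-1) = 41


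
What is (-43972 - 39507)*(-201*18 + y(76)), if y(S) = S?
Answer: 295682618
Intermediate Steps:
(-43972 - 39507)*(-201*18 + y(76)) = (-43972 - 39507)*(-201*18 + 76) = -83479*(-3618 + 76) = -83479*(-3542) = 295682618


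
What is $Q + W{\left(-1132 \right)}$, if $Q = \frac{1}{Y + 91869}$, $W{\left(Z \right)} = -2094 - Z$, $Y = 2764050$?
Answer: $- \frac{2747394077}{2855919} \approx -962.0$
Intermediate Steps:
$Q = \frac{1}{2855919}$ ($Q = \frac{1}{2764050 + 91869} = \frac{1}{2855919} \approx 3.5015 \cdot 10^{-7}$)
$Q + W{\left(-1132 \right)} = \frac{1}{2855919} - 962 = - \frac{2747394077}{2855919}$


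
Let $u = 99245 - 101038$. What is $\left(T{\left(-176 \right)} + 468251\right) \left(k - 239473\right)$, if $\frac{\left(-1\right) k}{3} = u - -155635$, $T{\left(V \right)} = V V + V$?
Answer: $-349834251949$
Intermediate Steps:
$u = -1793$
$T{\left(V \right)} = V + V^{2}$ ($T{\left(V \right)} = V^{2} + V = V + V^{2}$)
$k = -461526$ ($k = - 3 \left(-1793 - -155635\right) = - 3 \left(-1793 + 155635\right) = \left(-3\right) 153842 = -461526$)
$\left(T{\left(-176 \right)} + 468251\right) \left(k - 239473\right) = \left(- 176 \left(1 - 176\right) + 468251\right) \left(-461526 - 239473\right) = \left(\left(-176\right) \left(-175\right) + 468251\right) \left(-700999\right) = \left(30800 + 468251\right) \left(-700999\right) = 499051 \left(-700999\right) = -349834251949$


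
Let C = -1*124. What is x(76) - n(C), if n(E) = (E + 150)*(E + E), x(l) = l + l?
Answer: 6600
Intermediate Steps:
C = -124
x(l) = 2*l
n(E) = 2*E*(150 + E) (n(E) = (150 + E)*(2*E) = 2*E*(150 + E))
x(76) - n(C) = 2*76 - 2*(-124)*(150 - 124) = 152 - 2*(-124)*26 = 152 - 1*(-6448) = 152 + 6448 = 6600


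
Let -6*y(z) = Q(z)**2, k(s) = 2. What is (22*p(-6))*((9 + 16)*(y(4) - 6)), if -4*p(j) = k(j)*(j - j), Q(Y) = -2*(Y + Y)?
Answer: 0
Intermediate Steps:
Q(Y) = -4*Y
y(z) = -8*z**2/3 (y(z) = -16*z**2/6 = -8*z**2/3)
p(j) = 0 (p(j) = -(j - j)/2 = -0/2 = -1/4*0 = 0)
(22*p(-6))*((9 + 16)*(y(4) - 6)) = (22*0)*((9 + 16)*(-8/3*4**2 - 6)) = 0*(25*(-8/3*16 - 6)) = 0*(25*(-128/3 - 6)) = 0*(25*(-146/3)) = 0*(-3650/3) = 0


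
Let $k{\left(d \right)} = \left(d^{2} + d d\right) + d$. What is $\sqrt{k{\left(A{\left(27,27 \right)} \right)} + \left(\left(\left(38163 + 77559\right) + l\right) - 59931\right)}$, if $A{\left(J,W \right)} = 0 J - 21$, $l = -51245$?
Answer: $\sqrt{5407} \approx 73.532$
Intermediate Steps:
$A{\left(J,W \right)} = -21$ ($A{\left(J,W \right)} = 0 - 21 = -21$)
$k{\left(d \right)} = d + 2 d^{2}$ ($k{\left(d \right)} = \left(d^{2} + d^{2}\right) + d = 2 d^{2} + d = d + 2 d^{2}$)
$\sqrt{k{\left(A{\left(27,27 \right)} \right)} + \left(\left(\left(38163 + 77559\right) + l\right) - 59931\right)} = \sqrt{- 21 \left(1 + 2 \left(-21\right)\right) + \left(\left(\left(38163 + 77559\right) - 51245\right) - 59931\right)} = \sqrt{- 21 \left(1 - 42\right) + \left(\left(115722 - 51245\right) - 59931\right)} = \sqrt{\left(-21\right) \left(-41\right) + \left(64477 - 59931\right)} = \sqrt{861 + 4546} = \sqrt{5407}$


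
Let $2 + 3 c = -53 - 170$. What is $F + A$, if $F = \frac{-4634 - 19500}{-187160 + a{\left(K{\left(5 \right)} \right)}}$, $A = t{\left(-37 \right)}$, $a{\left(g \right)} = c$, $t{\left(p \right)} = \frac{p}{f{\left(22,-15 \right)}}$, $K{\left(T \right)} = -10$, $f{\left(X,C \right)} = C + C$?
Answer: $\frac{1530343}{1123410} \approx 1.3622$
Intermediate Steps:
$f{\left(X,C \right)} = 2 C$
$c = -75$ ($c = - \frac{2}{3} + \frac{-53 - 170}{3} = - \frac{2}{3} + \frac{1}{3} \left(-223\right) = - \frac{2}{3} - \frac{223}{3} = -75$)
$t{\left(p \right)} = - \frac{p}{30}$ ($t{\left(p \right)} = \frac{p}{2 \left(-15\right)} = \frac{p}{-30} = p \left(- \frac{1}{30}\right) = - \frac{p}{30}$)
$a{\left(g \right)} = -75$
$A = \frac{37}{30}$ ($A = \left(- \frac{1}{30}\right) \left(-37\right) = \frac{37}{30} \approx 1.2333$)
$F = \frac{24134}{187235}$ ($F = \frac{-4634 - 19500}{-187160 - 75} = - \frac{24134}{-187235} = \left(-24134\right) \left(- \frac{1}{187235}\right) = \frac{24134}{187235} \approx 0.1289$)
$F + A = \frac{24134}{187235} + \frac{37}{30} = \frac{1530343}{1123410}$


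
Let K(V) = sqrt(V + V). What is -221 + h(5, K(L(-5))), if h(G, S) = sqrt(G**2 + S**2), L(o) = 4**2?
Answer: -221 + sqrt(57) ≈ -213.45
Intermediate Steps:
L(o) = 16
K(V) = sqrt(2)*sqrt(V) (K(V) = sqrt(2*V) = sqrt(2)*sqrt(V))
-221 + h(5, K(L(-5))) = -221 + sqrt(5**2 + (sqrt(2)*sqrt(16))**2) = -221 + sqrt(25 + (sqrt(2)*4)**2) = -221 + sqrt(25 + (4*sqrt(2))**2) = -221 + sqrt(25 + 32) = -221 + sqrt(57)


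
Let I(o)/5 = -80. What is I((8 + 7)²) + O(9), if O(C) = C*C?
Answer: -319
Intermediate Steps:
I(o) = -400 (I(o) = 5*(-80) = -400)
O(C) = C²
I((8 + 7)²) + O(9) = -400 + 9² = -400 + 81 = -319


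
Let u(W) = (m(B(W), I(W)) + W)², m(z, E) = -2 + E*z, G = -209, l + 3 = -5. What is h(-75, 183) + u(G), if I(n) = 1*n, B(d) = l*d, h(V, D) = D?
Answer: 122261416464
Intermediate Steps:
l = -8 (l = -3 - 5 = -8)
B(d) = -8*d
I(n) = n
u(W) = (-2 + W - 8*W²)² (u(W) = ((-2 + W*(-8*W)) + W)² = ((-2 - 8*W²) + W)² = (-2 + W - 8*W²)²)
h(-75, 183) + u(G) = 183 + (-2 - 209 - 8*(-209)²)² = 183 + (-2 - 209 - 8*43681)² = 183 + (-2 - 209 - 349448)² = 183 + (-349659)² = 183 + 122261416281 = 122261416464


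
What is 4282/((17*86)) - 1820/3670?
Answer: 652705/268277 ≈ 2.4330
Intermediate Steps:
4282/((17*86)) - 1820/3670 = 4282/1462 - 1820*1/3670 = 4282*(1/1462) - 182/367 = 2141/731 - 182/367 = 652705/268277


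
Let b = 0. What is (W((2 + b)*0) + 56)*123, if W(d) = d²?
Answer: 6888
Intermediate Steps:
(W((2 + b)*0) + 56)*123 = (((2 + 0)*0)² + 56)*123 = ((2*0)² + 56)*123 = (0² + 56)*123 = (0 + 56)*123 = 56*123 = 6888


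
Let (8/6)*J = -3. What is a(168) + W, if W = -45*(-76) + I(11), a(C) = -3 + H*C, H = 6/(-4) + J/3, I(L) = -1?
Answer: 3038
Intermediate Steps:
J = -9/4 (J = (3/4)*(-3) = -9/4 ≈ -2.2500)
H = -9/4 (H = 6/(-4) - 9/4/3 = 6*(-1/4) - 9/4*1/3 = -3/2 - 3/4 = -9/4 ≈ -2.2500)
a(C) = -3 - 9*C/4
W = 3419 (W = -45*(-76) - 1 = 3420 - 1 = 3419)
a(168) + W = (-3 - 9/4*168) + 3419 = (-3 - 378) + 3419 = -381 + 3419 = 3038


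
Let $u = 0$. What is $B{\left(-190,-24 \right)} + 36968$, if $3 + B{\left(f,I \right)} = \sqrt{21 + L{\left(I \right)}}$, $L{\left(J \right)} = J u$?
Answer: $36965 + \sqrt{21} \approx 36970.0$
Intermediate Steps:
$L{\left(J \right)} = 0$ ($L{\left(J \right)} = J 0 = 0$)
$B{\left(f,I \right)} = -3 + \sqrt{21}$ ($B{\left(f,I \right)} = -3 + \sqrt{21 + 0} = -3 + \sqrt{21}$)
$B{\left(-190,-24 \right)} + 36968 = \left(-3 + \sqrt{21}\right) + 36968 = 36965 + \sqrt{21}$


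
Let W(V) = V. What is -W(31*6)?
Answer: -186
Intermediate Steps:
-W(31*6) = -31*6 = -1*186 = -186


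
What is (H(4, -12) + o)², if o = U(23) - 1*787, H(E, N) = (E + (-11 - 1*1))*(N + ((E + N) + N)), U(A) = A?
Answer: 258064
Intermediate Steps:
H(E, N) = (-12 + E)*(E + 3*N) (H(E, N) = (E + (-11 - 1))*(N + (E + 2*N)) = (E - 12)*(E + 3*N) = (-12 + E)*(E + 3*N))
o = -764 (o = 23 - 1*787 = 23 - 787 = -764)
(H(4, -12) + o)² = ((4² - 36*(-12) - 12*4 + 3*4*(-12)) - 764)² = ((16 + 432 - 48 - 144) - 764)² = (256 - 764)² = (-508)² = 258064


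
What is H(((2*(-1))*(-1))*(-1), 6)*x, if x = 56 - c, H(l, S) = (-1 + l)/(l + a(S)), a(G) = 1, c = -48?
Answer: 312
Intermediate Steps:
H(l, S) = (-1 + l)/(1 + l) (H(l, S) = (-1 + l)/(l + 1) = (-1 + l)/(1 + l))
x = 104 (x = 56 - 1*(-48) = 56 + 48 = 104)
H(((2*(-1))*(-1))*(-1), 6)*x = ((-1 + ((2*(-1))*(-1))*(-1))/(1 + ((2*(-1))*(-1))*(-1)))*104 = ((-1 - 2*(-1)*(-1))/(1 - 2*(-1)*(-1)))*104 = ((-1 + 2*(-1))/(1 + 2*(-1)))*104 = ((-1 - 2)/(1 - 2))*104 = (-3/(-1))*104 = -1*(-3)*104 = 3*104 = 312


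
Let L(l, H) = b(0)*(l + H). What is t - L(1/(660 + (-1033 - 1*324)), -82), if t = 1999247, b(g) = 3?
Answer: 1393646624/697 ≈ 1.9995e+6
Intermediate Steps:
L(l, H) = 3*H + 3*l (L(l, H) = 3*(l + H) = 3*(H + l) = 3*H + 3*l)
t - L(1/(660 + (-1033 - 1*324)), -82) = 1999247 - (3*(-82) + 3/(660 + (-1033 - 1*324))) = 1999247 - (-246 + 3/(660 + (-1033 - 324))) = 1999247 - (-246 + 3/(660 - 1357)) = 1999247 - (-246 + 3/(-697)) = 1999247 - (-246 + 3*(-1/697)) = 1999247 - (-246 - 3/697) = 1999247 - 1*(-171465/697) = 1999247 + 171465/697 = 1393646624/697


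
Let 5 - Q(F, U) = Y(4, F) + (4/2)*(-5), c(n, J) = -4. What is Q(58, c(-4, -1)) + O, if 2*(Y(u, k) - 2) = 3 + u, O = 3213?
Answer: 6445/2 ≈ 3222.5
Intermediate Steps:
Y(u, k) = 7/2 + u/2 (Y(u, k) = 2 + (3 + u)/2 = 2 + (3/2 + u/2) = 7/2 + u/2)
Q(F, U) = 19/2 (Q(F, U) = 5 - ((7/2 + (1/2)*4) + (4/2)*(-5)) = 5 - ((7/2 + 2) + (4*(1/2))*(-5)) = 5 - (11/2 + 2*(-5)) = 5 - (11/2 - 10) = 5 - 1*(-9/2) = 5 + 9/2 = 19/2)
Q(58, c(-4, -1)) + O = 19/2 + 3213 = 6445/2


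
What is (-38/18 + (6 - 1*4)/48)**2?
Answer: 22201/5184 ≈ 4.2826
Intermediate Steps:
(-38/18 + (6 - 1*4)/48)**2 = (-38*1/18 + (6 - 4)*(1/48))**2 = (-19/9 + 2*(1/48))**2 = (-19/9 + 1/24)**2 = (-149/72)**2 = 22201/5184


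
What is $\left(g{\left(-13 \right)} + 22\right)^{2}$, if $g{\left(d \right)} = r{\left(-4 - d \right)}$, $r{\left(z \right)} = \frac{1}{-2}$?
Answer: $\frac{1849}{4} \approx 462.25$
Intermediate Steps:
$r{\left(z \right)} = - \frac{1}{2}$
$g{\left(d \right)} = - \frac{1}{2}$
$\left(g{\left(-13 \right)} + 22\right)^{2} = \left(- \frac{1}{2} + 22\right)^{2} = \left(\frac{43}{2}\right)^{2} = \frac{1849}{4}$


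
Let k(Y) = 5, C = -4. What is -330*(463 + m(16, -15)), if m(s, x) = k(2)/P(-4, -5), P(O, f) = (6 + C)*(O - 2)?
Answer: -305305/2 ≈ -1.5265e+5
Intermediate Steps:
P(O, f) = -4 + 2*O (P(O, f) = (6 - 4)*(O - 2) = 2*(-2 + O) = -4 + 2*O)
m(s, x) = -5/12 (m(s, x) = 5/(-4 + 2*(-4)) = 5/(-4 - 8) = 5/(-12) = 5*(-1/12) = -5/12)
-330*(463 + m(16, -15)) = -330*(463 - 5/12) = -330*5551/12 = -305305/2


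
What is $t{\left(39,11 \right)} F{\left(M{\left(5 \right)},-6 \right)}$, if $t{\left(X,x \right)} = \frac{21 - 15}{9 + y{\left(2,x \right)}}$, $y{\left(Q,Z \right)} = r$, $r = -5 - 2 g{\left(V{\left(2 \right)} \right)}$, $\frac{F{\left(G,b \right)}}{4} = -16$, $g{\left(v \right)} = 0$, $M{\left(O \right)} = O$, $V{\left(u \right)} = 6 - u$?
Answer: $-96$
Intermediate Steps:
$F{\left(G,b \right)} = -64$ ($F{\left(G,b \right)} = 4 \left(-16\right) = -64$)
$r = -5$ ($r = -5 - 0 = -5 + 0 = -5$)
$y{\left(Q,Z \right)} = -5$
$t{\left(X,x \right)} = \frac{3}{2}$ ($t{\left(X,x \right)} = \frac{21 - 15}{9 - 5} = \frac{6}{4} = 6 \cdot \frac{1}{4} = \frac{3}{2}$)
$t{\left(39,11 \right)} F{\left(M{\left(5 \right)},-6 \right)} = \frac{3}{2} \left(-64\right) = -96$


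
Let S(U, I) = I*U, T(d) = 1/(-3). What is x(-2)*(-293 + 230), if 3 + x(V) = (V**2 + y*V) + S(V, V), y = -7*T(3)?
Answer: -21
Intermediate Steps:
T(d) = -1/3
y = 7/3 (y = -7*(-1/3) = 7/3 ≈ 2.3333)
x(V) = -3 + 2*V**2 + 7*V/3 (x(V) = -3 + ((V**2 + 7*V/3) + V*V) = -3 + ((V**2 + 7*V/3) + V**2) = -3 + (2*V**2 + 7*V/3) = -3 + 2*V**2 + 7*V/3)
x(-2)*(-293 + 230) = (-3 + 2*(-2)**2 + (7/3)*(-2))*(-293 + 230) = (-3 + 2*4 - 14/3)*(-63) = (-3 + 8 - 14/3)*(-63) = (1/3)*(-63) = -21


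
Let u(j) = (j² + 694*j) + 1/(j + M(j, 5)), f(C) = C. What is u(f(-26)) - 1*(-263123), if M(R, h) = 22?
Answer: 983019/4 ≈ 2.4575e+5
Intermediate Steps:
u(j) = j² + 1/(22 + j) + 694*j (u(j) = (j² + 694*j) + 1/(j + 22) = (j² + 694*j) + 1/(22 + j) = j² + 1/(22 + j) + 694*j)
u(f(-26)) - 1*(-263123) = (1 + (-26)³ + 716*(-26)² + 15268*(-26))/(22 - 26) - 1*(-263123) = (1 - 17576 + 716*676 - 396968)/(-4) + 263123 = -(1 - 17576 + 484016 - 396968)/4 + 263123 = -¼*69473 + 263123 = -69473/4 + 263123 = 983019/4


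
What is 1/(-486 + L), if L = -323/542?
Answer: -542/263735 ≈ -0.0020551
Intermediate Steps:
L = -323/542 (L = -323*1/542 = -323/542 ≈ -0.59594)
1/(-486 + L) = 1/(-486 - 323/542) = 1/(-263735/542) = -542/263735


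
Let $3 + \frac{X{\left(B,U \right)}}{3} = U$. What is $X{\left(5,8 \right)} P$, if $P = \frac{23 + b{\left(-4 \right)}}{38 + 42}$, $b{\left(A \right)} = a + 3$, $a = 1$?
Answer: $\frac{81}{16} \approx 5.0625$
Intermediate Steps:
$b{\left(A \right)} = 4$ ($b{\left(A \right)} = 1 + 3 = 4$)
$X{\left(B,U \right)} = -9 + 3 U$
$P = \frac{27}{80}$ ($P = \frac{23 + 4}{38 + 42} = \frac{27}{80} \approx 0.3375$)
$X{\left(5,8 \right)} P = \left(-9 + 3 \cdot 8\right) \frac{27}{80} = \left(-9 + 24\right) \frac{27}{80} = 15 \cdot \frac{27}{80} = \frac{81}{16}$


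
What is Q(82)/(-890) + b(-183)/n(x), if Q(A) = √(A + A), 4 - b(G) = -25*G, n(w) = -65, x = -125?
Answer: 4571/65 - √41/445 ≈ 70.309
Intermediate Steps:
b(G) = 4 + 25*G (b(G) = 4 - (-25)*G = 4 + 25*G)
Q(A) = √2*√A (Q(A) = √(2*A) = √2*√A)
Q(82)/(-890) + b(-183)/n(x) = (√2*√82)/(-890) + (4 + 25*(-183))/(-65) = (2*√41)*(-1/890) + (4 - 4575)*(-1/65) = -√41/445 - 4571*(-1/65) = -√41/445 + 4571/65 = 4571/65 - √41/445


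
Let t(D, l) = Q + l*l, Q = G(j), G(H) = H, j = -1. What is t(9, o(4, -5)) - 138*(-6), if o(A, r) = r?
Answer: 852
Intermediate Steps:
Q = -1
t(D, l) = -1 + l**2 (t(D, l) = -1 + l*l = -1 + l**2)
t(9, o(4, -5)) - 138*(-6) = (-1 + (-5)**2) - 138*(-6) = (-1 + 25) + 828 = 24 + 828 = 852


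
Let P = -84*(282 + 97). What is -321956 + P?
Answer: -353792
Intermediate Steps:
P = -31836 (P = -84*379 = -31836)
-321956 + P = -321956 - 31836 = -353792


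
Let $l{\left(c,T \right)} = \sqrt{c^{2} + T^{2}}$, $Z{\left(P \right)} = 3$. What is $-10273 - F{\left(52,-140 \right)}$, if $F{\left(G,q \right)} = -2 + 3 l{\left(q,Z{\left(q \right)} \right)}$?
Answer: $-10271 - 3 \sqrt{19609} \approx -10691.0$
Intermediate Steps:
$l{\left(c,T \right)} = \sqrt{T^{2} + c^{2}}$
$F{\left(G,q \right)} = -2 + 3 \sqrt{9 + q^{2}}$ ($F{\left(G,q \right)} = -2 + 3 \sqrt{3^{2} + q^{2}} = -2 + 3 \sqrt{9 + q^{2}}$)
$-10273 - F{\left(52,-140 \right)} = -10273 - \left(-2 + 3 \sqrt{9 + \left(-140\right)^{2}}\right) = -10273 - \left(-2 + 3 \sqrt{9 + 19600}\right) = -10273 - \left(-2 + 3 \sqrt{19609}\right) = -10273 + \left(2 - 3 \sqrt{19609}\right) = -10271 - 3 \sqrt{19609}$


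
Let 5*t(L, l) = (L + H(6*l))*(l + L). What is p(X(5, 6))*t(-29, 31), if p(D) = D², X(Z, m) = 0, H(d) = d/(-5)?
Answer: 0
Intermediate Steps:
H(d) = -d/5 (H(d) = d*(-⅕) = -d/5)
t(L, l) = (L + l)*(L - 6*l/5)/5 (t(L, l) = ((L - 6*l/5)*(l + L))/5 = ((L - 6*l/5)*(L + l))/5 = ((L + l)*(L - 6*l/5))/5 = (L + l)*(L - 6*l/5)/5)
p(X(5, 6))*t(-29, 31) = 0²*(-6/25*31² + (⅕)*(-29)² - 1/25*(-29)*31) = 0*(-6/25*961 + (⅕)*841 + 899/25) = 0*(-5766/25 + 841/5 + 899/25) = 0*(-662/25) = 0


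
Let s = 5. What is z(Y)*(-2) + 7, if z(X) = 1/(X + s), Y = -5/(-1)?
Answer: 34/5 ≈ 6.8000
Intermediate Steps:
Y = 5 (Y = -5*(-1) = 5)
z(X) = 1/(5 + X) (z(X) = 1/(X + 5) = 1/(5 + X))
z(Y)*(-2) + 7 = -2/(5 + 5) + 7 = -2/10 + 7 = (1/10)*(-2) + 7 = -1/5 + 7 = 34/5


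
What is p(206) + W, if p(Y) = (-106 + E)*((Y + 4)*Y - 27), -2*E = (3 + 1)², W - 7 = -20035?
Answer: -4948590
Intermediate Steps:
W = -20028 (W = 7 - 20035 = -20028)
E = -8 (E = -(3 + 1)²/2 = -½*4² = -½*16 = -8)
p(Y) = 3078 - 114*Y*(4 + Y) (p(Y) = (-106 - 8)*((Y + 4)*Y - 27) = -114*((4 + Y)*Y - 27) = -114*(Y*(4 + Y) - 27) = -114*(-27 + Y*(4 + Y)) = 3078 - 114*Y*(4 + Y))
p(206) + W = (3078 - 456*206 - 114*206²) - 20028 = (3078 - 93936 - 114*42436) - 20028 = (3078 - 93936 - 4837704) - 20028 = -4928562 - 20028 = -4948590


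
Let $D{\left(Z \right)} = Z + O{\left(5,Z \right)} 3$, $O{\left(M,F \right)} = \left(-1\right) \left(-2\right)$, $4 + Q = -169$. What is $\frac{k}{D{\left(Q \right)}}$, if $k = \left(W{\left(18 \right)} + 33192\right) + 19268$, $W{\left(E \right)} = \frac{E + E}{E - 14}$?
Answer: $- \frac{52469}{167} \approx -314.19$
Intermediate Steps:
$Q = -173$ ($Q = -4 - 169 = -173$)
$O{\left(M,F \right)} = 2$
$W{\left(E \right)} = \frac{2 E}{-14 + E}$
$D{\left(Z \right)} = 6 + Z$ ($D{\left(Z \right)} = Z + 2 \cdot 3 = Z + 6 = 6 + Z$)
$k = 52469$ ($k = \left(2 \cdot 18 \frac{1}{-14 + 18} + 33192\right) + 19268 = \left(2 \cdot 18 \cdot \frac{1}{4} + 33192\right) + 19268 = \left(9 + 33192\right) + 19268 = 33201 + 19268 = 52469$)
$\frac{k}{D{\left(Q \right)}} = \frac{52469}{6 - 173} = \frac{52469}{-167} = 52469 \left(- \frac{1}{167}\right) = - \frac{52469}{167}$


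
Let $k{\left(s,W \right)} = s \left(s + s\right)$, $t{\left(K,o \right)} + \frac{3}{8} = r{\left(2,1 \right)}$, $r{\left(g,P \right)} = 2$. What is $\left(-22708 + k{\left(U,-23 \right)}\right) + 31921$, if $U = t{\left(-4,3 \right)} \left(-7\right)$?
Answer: $\frac{303097}{32} \approx 9471.8$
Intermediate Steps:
$t{\left(K,o \right)} = \frac{13}{8}$ ($t{\left(K,o \right)} = - \frac{3}{8} + 2 = \frac{13}{8}$)
$U = - \frac{91}{8}$ ($U = \frac{13}{8} \left(-7\right) = - \frac{91}{8} \approx -11.375$)
$k{\left(s,W \right)} = 2 s^{2}$ ($k{\left(s,W \right)} = s 2 s = 2 s^{2}$)
$\left(-22708 + k{\left(U,-23 \right)}\right) + 31921 = \left(-22708 + 2 \left(- \frac{91}{8}\right)^{2}\right) + 31921 = \left(-22708 + 2 \cdot \frac{8281}{64}\right) + 31921 = \left(-22708 + \frac{8281}{32}\right) + 31921 = - \frac{718375}{32} + 31921 = \frac{303097}{32}$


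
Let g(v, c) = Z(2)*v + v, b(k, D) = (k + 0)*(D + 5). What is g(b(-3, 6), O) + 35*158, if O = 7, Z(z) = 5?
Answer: 5332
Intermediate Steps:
b(k, D) = k*(5 + D)
g(v, c) = 6*v (g(v, c) = 5*v + v = 6*v)
g(b(-3, 6), O) + 35*158 = 6*(-3*(5 + 6)) + 35*158 = 6*(-3*11) + 5530 = 6*(-33) + 5530 = -198 + 5530 = 5332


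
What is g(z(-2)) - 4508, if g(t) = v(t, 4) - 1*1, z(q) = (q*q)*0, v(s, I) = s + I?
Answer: -4505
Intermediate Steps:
v(s, I) = I + s
z(q) = 0 (z(q) = q²*0 = 0)
g(t) = 3 + t (g(t) = (4 + t) - 1*1 = (4 + t) - 1 = 3 + t)
g(z(-2)) - 4508 = (3 + 0) - 4508 = 3 - 4508 = -4505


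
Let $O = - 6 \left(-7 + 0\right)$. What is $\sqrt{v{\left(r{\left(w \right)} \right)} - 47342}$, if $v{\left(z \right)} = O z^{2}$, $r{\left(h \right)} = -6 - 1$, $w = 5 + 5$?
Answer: $2 i \sqrt{11321} \approx 212.8 i$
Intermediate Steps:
$O = 42$ ($O = \left(-6\right) \left(-7\right) = 42$)
$w = 10$
$r{\left(h \right)} = -7$ ($r{\left(h \right)} = -6 - 1 = -7$)
$v{\left(z \right)} = 42 z^{2}$
$\sqrt{v{\left(r{\left(w \right)} \right)} - 47342} = \sqrt{42 \left(-7\right)^{2} - 47342} = \sqrt{42 \cdot 49 - 47342} = \sqrt{2058 - 47342} = \sqrt{-45284} = 2 i \sqrt{11321}$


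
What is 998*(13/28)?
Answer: 6487/14 ≈ 463.36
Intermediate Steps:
998*(13/28) = 6487/14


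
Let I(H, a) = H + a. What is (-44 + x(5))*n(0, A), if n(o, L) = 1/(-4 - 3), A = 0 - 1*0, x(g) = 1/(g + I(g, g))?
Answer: 659/105 ≈ 6.2762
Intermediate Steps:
x(g) = 1/(3*g) (x(g) = 1/(g + (g + g)) = 1/(g + 2*g) = 1/(3*g))
A = 0 (A = 0 + 0 = 0)
n(o, L) = -1/7 (n(o, L) = 1/(-7) = -1/7)
(-44 + x(5))*n(0, A) = (-44 + (1/3)/5)*(-1/7) = (-44 + (1/3)*(1/5))*(-1/7) = (-44 + 1/15)*(-1/7) = -659/15*(-1/7) = 659/105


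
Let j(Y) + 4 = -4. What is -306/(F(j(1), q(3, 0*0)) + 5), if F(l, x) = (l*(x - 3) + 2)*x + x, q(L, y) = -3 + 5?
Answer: -34/3 ≈ -11.333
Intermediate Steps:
j(Y) = -8 (j(Y) = -4 - 4 = -8)
q(L, y) = 2
F(l, x) = x + x*(2 + l*(-3 + x)) (F(l, x) = (l*(-3 + x) + 2)*x + x = (2 + l*(-3 + x))*x + x = x*(2 + l*(-3 + x)) + x = x + x*(2 + l*(-3 + x)))
-306/(F(j(1), q(3, 0*0)) + 5) = -306/(2*(3 - 3*(-8) - 8*2) + 5) = -306/(2*(3 + 24 - 16) + 5) = -306/(2*11 + 5) = -306/(22 + 5) = -306/27 = (1/27)*(-306) = -34/3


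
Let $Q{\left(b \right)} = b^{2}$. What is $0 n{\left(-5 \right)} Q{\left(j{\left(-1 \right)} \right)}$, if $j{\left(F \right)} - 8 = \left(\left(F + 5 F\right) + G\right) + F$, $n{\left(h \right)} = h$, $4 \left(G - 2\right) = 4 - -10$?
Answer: $0$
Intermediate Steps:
$G = \frac{11}{2}$ ($G = 2 + \frac{4 - -10}{4} = 2 + \frac{4 + 10}{4} = 2 + \frac{1}{4} \cdot 14 = 2 + \frac{7}{2} = \frac{11}{2} \approx 5.5$)
$j{\left(F \right)} = \frac{27}{2} + 7 F$ ($j{\left(F \right)} = 8 + \left(\left(\left(F + 5 F\right) + \frac{11}{2}\right) + F\right) = 8 + \left(\left(6 F + \frac{11}{2}\right) + F\right) = 8 + \left(\left(\frac{11}{2} + 6 F\right) + F\right) = 8 + \left(\frac{11}{2} + 7 F\right) = \frac{27}{2} + 7 F$)
$0 n{\left(-5 \right)} Q{\left(j{\left(-1 \right)} \right)} = 0 \left(-5\right) \left(\frac{27}{2} + 7 \left(-1\right)\right)^{2} = 0 \left(\frac{27}{2} - 7\right)^{2} = 0 \left(\frac{13}{2}\right)^{2} = 0 \cdot \frac{169}{4} = 0$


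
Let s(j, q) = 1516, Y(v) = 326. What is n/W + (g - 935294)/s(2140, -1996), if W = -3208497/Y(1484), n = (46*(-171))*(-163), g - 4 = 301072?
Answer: -444758258079/810680242 ≈ -548.62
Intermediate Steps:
g = 301076 (g = 4 + 301072 = 301076)
n = 1282158 (n = -7866*(-163) = 1282158)
W = -3208497/326 ≈ -9842.0
n/W + (g - 935294)/s(2140, -1996) = 1282158/(-3208497/326) + (301076 - 935294)/1516 = 1282158*(-326/3208497) - 634218*1/1516 = -139327836/1069499 - 317109/758 = -444758258079/810680242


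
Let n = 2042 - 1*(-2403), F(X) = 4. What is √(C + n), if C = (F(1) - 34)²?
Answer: √5345 ≈ 73.109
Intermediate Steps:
C = 900 (C = (4 - 34)² = (-30)² = 900)
n = 4445 (n = 2042 + 2403 = 4445)
√(C + n) = √(900 + 4445) = √5345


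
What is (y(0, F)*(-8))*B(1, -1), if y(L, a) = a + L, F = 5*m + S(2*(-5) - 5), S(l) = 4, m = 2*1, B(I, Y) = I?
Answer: -112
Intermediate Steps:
m = 2
F = 14 (F = 5*2 + 4 = 10 + 4 = 14)
y(L, a) = L + a
(y(0, F)*(-8))*B(1, -1) = ((0 + 14)*(-8))*1 = (14*(-8))*1 = -112*1 = -112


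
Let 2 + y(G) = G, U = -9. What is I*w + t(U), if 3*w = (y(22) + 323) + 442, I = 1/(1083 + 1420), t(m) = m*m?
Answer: 609014/7509 ≈ 81.104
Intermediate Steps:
t(m) = m²
y(G) = -2 + G
I = 1/2503 ≈ 0.00039952
w = 785/3 (w = (((-2 + 22) + 323) + 442)/3 = ((20 + 323) + 442)/3 = (343 + 442)/3 = (⅓)*785 = 785/3 ≈ 261.67)
I*w + t(U) = (1/2503)*(785/3) + (-9)² = 785/7509 + 81 = 609014/7509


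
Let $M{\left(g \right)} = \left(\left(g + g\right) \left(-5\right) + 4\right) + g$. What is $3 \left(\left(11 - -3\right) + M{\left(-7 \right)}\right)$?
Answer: $243$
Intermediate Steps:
$M{\left(g \right)} = 4 - 9 g$ ($M{\left(g \right)} = \left(2 g \left(-5\right) + 4\right) + g = \left(- 10 g + 4\right) + g = \left(4 - 10 g\right) + g = 4 - 9 g$)
$3 \left(\left(11 - -3\right) + M{\left(-7 \right)}\right) = 3 \left(\left(11 - -3\right) + \left(4 - -63\right)\right) = 3 \left(\left(11 + 3\right) + \left(4 + 63\right)\right) = 3 \left(14 + 67\right) = 3 \cdot 81 = 243$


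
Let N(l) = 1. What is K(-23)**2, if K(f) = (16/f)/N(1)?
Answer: 256/529 ≈ 0.48393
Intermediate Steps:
K(f) = 16/f (K(f) = (16/f)/1 = (16/f)*1 = 16/f)
K(-23)**2 = (16/(-23))**2 = (16*(-1/23))**2 = (-16/23)**2 = 256/529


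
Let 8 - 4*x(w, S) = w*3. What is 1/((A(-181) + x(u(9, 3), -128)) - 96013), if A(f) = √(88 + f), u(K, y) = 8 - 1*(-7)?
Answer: -1536356/147524361409 - 16*I*√93/147524361409 ≈ -1.0414e-5 - 1.0459e-9*I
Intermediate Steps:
u(K, y) = 15 (u(K, y) = 8 + 7 = 15)
x(w, S) = 2 - 3*w/4 (x(w, S) = 2 - w*3/4 = 2 - 3*w/4)
1/((A(-181) + x(u(9, 3), -128)) - 96013) = 1/((√(88 - 181) + (2 - ¾*15)) - 96013) = 1/((√(-93) + (2 - 45/4)) - 96013) = 1/((I*√93 - 37/4) - 96013) = 1/((-37/4 + I*√93) - 96013) = 1/(-384089/4 + I*√93)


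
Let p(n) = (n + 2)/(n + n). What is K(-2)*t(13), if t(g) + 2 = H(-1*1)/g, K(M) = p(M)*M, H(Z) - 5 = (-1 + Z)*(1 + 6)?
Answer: 0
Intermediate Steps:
p(n) = (2 + n)/(2*n) (p(n) = (2 + n)/((2*n)) = (2 + n)*(1/(2*n)) = (2 + n)/(2*n))
H(Z) = -2 + 7*Z (H(Z) = 5 + (-1 + Z)*(1 + 6) = 5 + (-1 + Z)*7 = 5 + (-7 + 7*Z) = -2 + 7*Z)
K(M) = 1 + M/2 (K(M) = ((2 + M)/(2*M))*M = 1 + M/2)
t(g) = -2 - 9/g (t(g) = -2 + (-2 + 7*(-1*1))/g = -2 + (-2 + 7*(-1))/g = -2 + (-2 - 7)/g = -2 - 9/g)
K(-2)*t(13) = (1 + (1/2)*(-2))*(-2 - 9/13) = (1 - 1)*(-2 - 9*1/13) = 0*(-2 - 9/13) = 0*(-35/13) = 0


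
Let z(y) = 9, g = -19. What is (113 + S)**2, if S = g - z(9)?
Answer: 7225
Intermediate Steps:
S = -28 (S = -19 - 1*9 = -19 - 9 = -28)
(113 + S)**2 = (113 - 28)**2 = 85**2 = 7225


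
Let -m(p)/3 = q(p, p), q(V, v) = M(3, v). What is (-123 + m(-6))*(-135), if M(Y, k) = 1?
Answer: 17010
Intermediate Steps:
q(V, v) = 1
m(p) = -3 (m(p) = -3*1 = -3)
(-123 + m(-6))*(-135) = (-123 - 3)*(-135) = -126*(-135) = 17010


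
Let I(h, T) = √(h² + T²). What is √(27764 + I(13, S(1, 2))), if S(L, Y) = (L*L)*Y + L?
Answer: √(27764 + √178) ≈ 166.67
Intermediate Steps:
S(L, Y) = L + Y*L² (S(L, Y) = L²*Y + L = Y*L² + L = L + Y*L²)
I(h, T) = √(T² + h²)
√(27764 + I(13, S(1, 2))) = √(27764 + √((1*(1 + 1*2))² + 13²)) = √(27764 + √((1*(1 + 2))² + 169)) = √(27764 + √((1*3)² + 169)) = √(27764 + √(3² + 169)) = √(27764 + √(9 + 169)) = √(27764 + √178)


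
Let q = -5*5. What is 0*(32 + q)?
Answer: 0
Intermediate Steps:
q = -25
0*(32 + q) = 0*(32 - 25) = 0*7 = 0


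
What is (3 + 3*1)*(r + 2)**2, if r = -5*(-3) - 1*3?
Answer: 1176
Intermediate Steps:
r = 12 (r = 15 - 3 = 12)
(3 + 3*1)*(r + 2)**2 = (3 + 3*1)*(12 + 2)**2 = (3 + 3)*14**2 = 6*196 = 1176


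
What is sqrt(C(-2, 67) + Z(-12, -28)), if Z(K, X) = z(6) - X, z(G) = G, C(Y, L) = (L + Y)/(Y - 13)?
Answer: sqrt(267)/3 ≈ 5.4467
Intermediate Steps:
C(Y, L) = (L + Y)/(-13 + Y)
Z(K, X) = 6 - X
sqrt(C(-2, 67) + Z(-12, -28)) = sqrt((67 - 2)/(-13 - 2) + (6 - 1*(-28))) = sqrt(65/(-15) + (6 + 28)) = sqrt(-1/15*65 + 34) = sqrt(-13/3 + 34) = sqrt(89/3) = sqrt(267)/3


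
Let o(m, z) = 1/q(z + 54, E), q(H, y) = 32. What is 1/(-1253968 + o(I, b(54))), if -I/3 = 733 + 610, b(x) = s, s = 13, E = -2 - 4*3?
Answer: -32/40126975 ≈ -7.9747e-7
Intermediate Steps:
E = -14 (E = -2 - 12 = -14)
b(x) = 13
I = -4029 (I = -3*(733 + 610) = -3*1343 = -4029)
o(m, z) = 1/32
1/(-1253968 + o(I, b(54))) = 1/(-1253968 + 1/32) = 1/(-40126975/32) = -32/40126975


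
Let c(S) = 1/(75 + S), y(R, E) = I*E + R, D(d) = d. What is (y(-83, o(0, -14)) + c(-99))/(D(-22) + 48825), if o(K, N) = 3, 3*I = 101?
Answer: 431/1171272 ≈ 0.00036798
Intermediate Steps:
I = 101/3 (I = (⅓)*101 = 101/3 ≈ 33.667)
y(R, E) = R + 101*E/3 (y(R, E) = 101*E/3 + R = R + 101*E/3)
(y(-83, o(0, -14)) + c(-99))/(D(-22) + 48825) = ((-83 + (101/3)*3) + 1/(75 - 99))/(-22 + 48825) = ((-83 + 101) + 1/(-24))/48803 = (18 - 1/24)*(1/48803) = (431/24)*(1/48803) = 431/1171272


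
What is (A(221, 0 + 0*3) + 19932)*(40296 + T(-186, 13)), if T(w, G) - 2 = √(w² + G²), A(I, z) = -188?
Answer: 795643712 + 19744*√34765 ≈ 7.9933e+8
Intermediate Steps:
T(w, G) = 2 + √(G² + w²) (T(w, G) = 2 + √(w² + G²) = 2 + √(G² + w²))
(A(221, 0 + 0*3) + 19932)*(40296 + T(-186, 13)) = (-188 + 19932)*(40296 + (2 + √(13² + (-186)²))) = 19744*(40296 + (2 + √(169 + 34596))) = 19744*(40296 + (2 + √34765)) = 19744*(40298 + √34765) = 795643712 + 19744*√34765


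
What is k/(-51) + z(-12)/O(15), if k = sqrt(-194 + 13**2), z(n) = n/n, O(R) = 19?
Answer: 1/19 - 5*I/51 ≈ 0.052632 - 0.098039*I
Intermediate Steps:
z(n) = 1
k = 5*I (k = sqrt(-194 + 169) = sqrt(-25) = 5*I ≈ 5.0*I)
k/(-51) + z(-12)/O(15) = (5*I)/(-51) + 1/19 = (5*I)*(-1/51) + 1*(1/19) = -5*I/51 + 1/19 = 1/19 - 5*I/51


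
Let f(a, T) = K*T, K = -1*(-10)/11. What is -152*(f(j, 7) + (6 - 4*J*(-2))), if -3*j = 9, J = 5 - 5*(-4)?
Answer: -355072/11 ≈ -32279.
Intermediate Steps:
J = 25 (J = 5 + 20 = 25)
j = -3 (j = -1/3*9 = -3)
K = 10/11 (K = 10*(1/11) = 10/11 ≈ 0.90909)
f(a, T) = 10*T/11
-152*(f(j, 7) + (6 - 4*J*(-2))) = -152*((10/11)*7 + (6 - 100*(-2))) = -152*(70/11 + (6 - 4*(-50))) = -152*(70/11 + (6 + 200)) = -152*(70/11 + 206) = -152*2336/11 = -355072/11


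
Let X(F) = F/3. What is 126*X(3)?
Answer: 126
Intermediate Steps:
X(F) = F/3 (X(F) = F*(⅓) = F/3)
126*X(3) = 126*((⅓)*3) = 126*1 = 126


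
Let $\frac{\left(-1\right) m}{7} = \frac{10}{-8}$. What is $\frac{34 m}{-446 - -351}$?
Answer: $- \frac{119}{38} \approx -3.1316$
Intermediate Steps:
$m = \frac{35}{4}$ ($m = - 7 \frac{10}{-8} = - 7 \cdot 10 \left(- \frac{1}{8}\right) = \left(-7\right) \left(- \frac{5}{4}\right) = \frac{35}{4} \approx 8.75$)
$\frac{34 m}{-446 - -351} = \frac{34 \cdot \frac{35}{4}}{-446 - -351} = \frac{595}{2 \left(-446 + 351\right)} = \frac{595}{2 \left(-95\right)} = \frac{595}{2} \left(- \frac{1}{95}\right) = - \frac{119}{38}$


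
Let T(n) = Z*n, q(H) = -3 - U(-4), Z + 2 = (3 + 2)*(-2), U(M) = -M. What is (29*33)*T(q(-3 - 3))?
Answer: 80388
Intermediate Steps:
Z = -12 (Z = -2 + (3 + 2)*(-2) = -2 + 5*(-2) = -2 - 10 = -12)
q(H) = -7 (q(H) = -3 - (-1)*(-4) = -3 - 1*4 = -3 - 4 = -7)
T(n) = -12*n
(29*33)*T(q(-3 - 3)) = (29*33)*(-12*(-7)) = 957*84 = 80388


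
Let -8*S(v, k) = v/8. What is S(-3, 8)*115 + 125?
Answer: 8345/64 ≈ 130.39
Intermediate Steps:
S(v, k) = -v/64 (S(v, k) = -v/(8*8) = -v/64)
S(-3, 8)*115 + 125 = -1/64*(-3)*115 + 125 = (3/64)*115 + 125 = 345/64 + 125 = 8345/64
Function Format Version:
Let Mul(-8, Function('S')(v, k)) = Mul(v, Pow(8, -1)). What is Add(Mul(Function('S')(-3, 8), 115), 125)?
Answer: Rational(8345, 64) ≈ 130.39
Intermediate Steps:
Function('S')(v, k) = Mul(Rational(-1, 64), v) (Function('S')(v, k) = Mul(Rational(-1, 8), Mul(v, Pow(8, -1))) = Mul(Rational(-1, 8), Mul(v, Rational(1, 8))) = Mul(Rational(-1, 8), Mul(Rational(1, 8), v)) = Mul(Rational(-1, 64), v))
Add(Mul(Function('S')(-3, 8), 115), 125) = Add(Mul(Mul(Rational(-1, 64), -3), 115), 125) = Add(Mul(Rational(3, 64), 115), 125) = Add(Rational(345, 64), 125) = Rational(8345, 64)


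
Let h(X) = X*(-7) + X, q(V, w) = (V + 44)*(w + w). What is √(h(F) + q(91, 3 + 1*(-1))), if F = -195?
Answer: 3*√190 ≈ 41.352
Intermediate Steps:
q(V, w) = 2*w*(44 + V) (q(V, w) = (44 + V)*(2*w) = 2*w*(44 + V))
h(X) = -6*X (h(X) = -7*X + X = -6*X)
√(h(F) + q(91, 3 + 1*(-1))) = √(-6*(-195) + 2*(3 + 1*(-1))*(44 + 91)) = √(1170 + 2*(3 - 1)*135) = √(1170 + 2*2*135) = √(1170 + 540) = √1710 = 3*√190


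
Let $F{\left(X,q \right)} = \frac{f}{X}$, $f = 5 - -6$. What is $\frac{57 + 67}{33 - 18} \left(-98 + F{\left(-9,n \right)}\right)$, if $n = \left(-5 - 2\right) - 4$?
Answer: $- \frac{110732}{135} \approx -820.24$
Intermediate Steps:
$f = 11$ ($f = 5 + 6 = 11$)
$n = -11$ ($n = -7 - 4 = -11$)
$F{\left(X,q \right)} = \frac{11}{X}$
$\frac{57 + 67}{33 - 18} \left(-98 + F{\left(-9,n \right)}\right) = \frac{57 + 67}{33 - 18} \left(-98 + \frac{11}{-9}\right) = \frac{124}{15} \left(-98 + 11 \left(- \frac{1}{9}\right)\right) = 124 \cdot \frac{1}{15} \left(-98 - \frac{11}{9}\right) = \frac{124}{15} \left(- \frac{893}{9}\right) = - \frac{110732}{135}$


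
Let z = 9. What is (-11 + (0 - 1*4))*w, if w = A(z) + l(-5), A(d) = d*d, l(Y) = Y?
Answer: -1140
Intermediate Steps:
A(d) = d²
w = 76 (w = 9² - 5 = 81 - 5 = 76)
(-11 + (0 - 1*4))*w = (-11 + (0 - 1*4))*76 = (-11 + (0 - 4))*76 = (-11 - 4)*76 = -15*76 = -1140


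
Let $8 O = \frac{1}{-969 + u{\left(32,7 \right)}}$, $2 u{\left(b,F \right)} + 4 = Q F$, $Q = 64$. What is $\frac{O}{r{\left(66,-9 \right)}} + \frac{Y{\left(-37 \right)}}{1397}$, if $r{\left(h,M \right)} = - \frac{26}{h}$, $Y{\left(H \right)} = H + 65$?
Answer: $\frac{740455}{36176712} \approx 0.020468$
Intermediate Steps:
$Y{\left(H \right)} = 65 + H$
$u{\left(b,F \right)} = -2 + 32 F$ ($u{\left(b,F \right)} = -2 + \frac{64 F}{2} = -2 + 32 F$)
$O = - \frac{1}{5976}$ ($O = \frac{1}{8 \left(-969 + \left(-2 + 32 \cdot 7\right)\right)} = \frac{1}{8 \left(-969 + \left(-2 + 224\right)\right)} = \frac{1}{8 \left(-969 + 222\right)} = \frac{1}{8 \left(-747\right)} = \frac{1}{8} \left(- \frac{1}{747}\right) = - \frac{1}{5976} \approx -0.00016734$)
$\frac{O}{r{\left(66,-9 \right)}} + \frac{Y{\left(-37 \right)}}{1397} = - \frac{1}{5976 \left(- \frac{26}{66}\right)} + \frac{65 - 37}{1397} = - \frac{1}{5976 \left(\left(-26\right) \frac{1}{66}\right)} + 28 \cdot \frac{1}{1397} = - \frac{1}{5976 \left(- \frac{13}{33}\right)} + \frac{28}{1397} = \left(- \frac{1}{5976}\right) \left(- \frac{33}{13}\right) + \frac{28}{1397} = \frac{11}{25896} + \frac{28}{1397} = \frac{740455}{36176712}$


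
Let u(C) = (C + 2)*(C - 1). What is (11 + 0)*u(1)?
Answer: 0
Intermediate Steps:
u(C) = (-1 + C)*(2 + C) (u(C) = (2 + C)*(-1 + C) = (-1 + C)*(2 + C))
(11 + 0)*u(1) = (11 + 0)*(-2 + 1 + 1²) = 11*(-2 + 1 + 1) = 11*0 = 0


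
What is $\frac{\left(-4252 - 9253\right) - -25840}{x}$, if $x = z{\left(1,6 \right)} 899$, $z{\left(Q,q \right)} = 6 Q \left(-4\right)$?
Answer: $- \frac{12335}{21576} \approx -0.5717$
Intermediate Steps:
$z{\left(Q,q \right)} = - 24 Q$
$x = -21576$ ($x = \left(-24\right) 1 \cdot 899 = \left(-24\right) 899 = -21576$)
$\frac{\left(-4252 - 9253\right) - -25840}{x} = \frac{\left(-4252 - 9253\right) - -25840}{-21576} = \left(-13505 + 25840\right) \left(- \frac{1}{21576}\right) = 12335 \left(- \frac{1}{21576}\right) = - \frac{12335}{21576}$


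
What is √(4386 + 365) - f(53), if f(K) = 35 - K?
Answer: 18 + √4751 ≈ 86.927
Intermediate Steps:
√(4386 + 365) - f(53) = √(4386 + 365) - (35 - 1*53) = √4751 - (35 - 53) = √4751 - 1*(-18) = √4751 + 18 = 18 + √4751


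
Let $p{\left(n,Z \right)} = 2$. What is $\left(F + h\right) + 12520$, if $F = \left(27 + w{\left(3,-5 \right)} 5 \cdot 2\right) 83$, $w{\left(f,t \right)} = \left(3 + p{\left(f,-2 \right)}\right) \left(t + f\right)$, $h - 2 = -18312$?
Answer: $-11849$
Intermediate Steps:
$h = -18310$ ($h = 2 - 18312 = -18310$)
$w{\left(f,t \right)} = 5 f + 5 t$ ($w{\left(f,t \right)} = \left(3 + 2\right) \left(t + f\right) = 5 \left(f + t\right) = 5 f + 5 t$)
$F = -6059$ ($F = \left(27 + \left(5 \cdot 3 + 5 \left(-5\right)\right) 5 \cdot 2\right) 83 = \left(27 + \left(15 - 25\right) 5 \cdot 2\right) 83 = \left(27 + \left(-10\right) 5 \cdot 2\right) 83 = \left(27 - 100\right) 83 = \left(-73\right) 83 = -6059$)
$\left(F + h\right) + 12520 = \left(-6059 - 18310\right) + 12520 = -24369 + 12520 = -11849$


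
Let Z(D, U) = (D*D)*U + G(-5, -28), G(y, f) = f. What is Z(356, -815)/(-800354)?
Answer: 51644934/400177 ≈ 129.06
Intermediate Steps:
Z(D, U) = -28 + U*D² (Z(D, U) = (D*D)*U - 28 = D²*U - 28 = U*D² - 28 = -28 + U*D²)
Z(356, -815)/(-800354) = (-28 - 815*356²)/(-800354) = (-28 - 815*126736)*(-1/800354) = (-28 - 103289840)*(-1/800354) = -103289868*(-1/800354) = 51644934/400177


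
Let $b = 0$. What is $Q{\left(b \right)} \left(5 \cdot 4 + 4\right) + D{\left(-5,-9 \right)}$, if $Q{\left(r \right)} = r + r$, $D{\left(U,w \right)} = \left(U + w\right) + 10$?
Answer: $-4$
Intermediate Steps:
$D{\left(U,w \right)} = 10 + U + w$
$Q{\left(r \right)} = 2 r$
$Q{\left(b \right)} \left(5 \cdot 4 + 4\right) + D{\left(-5,-9 \right)} = 2 \cdot 0 \left(5 \cdot 4 + 4\right) - 4 = 0 \left(20 + 4\right) - 4 = 0 \cdot 24 - 4 = 0 - 4 = -4$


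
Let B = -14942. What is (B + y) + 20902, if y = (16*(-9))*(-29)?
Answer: 10136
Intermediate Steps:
y = 4176 (y = -144*(-29) = 4176)
(B + y) + 20902 = (-14942 + 4176) + 20902 = -10766 + 20902 = 10136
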